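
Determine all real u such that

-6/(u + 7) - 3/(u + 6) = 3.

Multiply both sides by (u + 7)(u + 6):
-6(u + 6) - 3(u + 7) = 3(u + 7)(u + 6).
Expand and collect terms: 3u² + 48u + 183 = 0.
By the quadratic formula, u = (-48 ± √108) / 6, so u ≈ -6.2679 or u ≈ -9.7321.
Neither value makes a denominator zero (u ≠ -7, u ≠ -6), so both are valid.

u = -9.7321 or u = -6.2679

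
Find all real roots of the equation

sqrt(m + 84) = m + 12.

m = -3

Square both sides: m + 84 = (m + 12)^2.
Expand and rearrange: m^2 + 23m + 60 = 0.
Solving gives m = -3 or m = -20.
Check each candidate in the original equation:
  m = -3: sqrt(81) = 9, while m + 12 = 9 — valid.
  m = -20: sqrt(64) = 8, while m + 12 = -8 — extraneous.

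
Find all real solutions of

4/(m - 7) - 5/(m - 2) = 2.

m = 0.0592 or m = 8.4408

Multiply both sides by (m - 7)(m - 2):
4(m - 2) - 5(m - 7) = 2(m - 7)(m - 2).
Expand and collect terms: 2m^2 - 17m + 1 = 0.
By the quadratic formula, m = (17 +/- sqrt(281)) / 4, so m ~= 8.4408 or m ~= 0.0592.
Neither value makes a denominator zero (m != 7, m != 2), so both are valid.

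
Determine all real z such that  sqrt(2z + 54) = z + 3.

z = 5

Square both sides: 2z + 54 = (z + 3)^2.
Expand and rearrange: z^2 + 4z - 45 = 0.
Solving gives z = 5 or z = -9.
Check each candidate in the original equation:
  z = 5: sqrt(64) = 8, while z + 3 = 8 — valid.
  z = -9: sqrt(36) = 6, while z + 3 = -6 — extraneous.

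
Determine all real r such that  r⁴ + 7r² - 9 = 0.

Let u = r². The equation becomes u² + 7u - 9 = 0.
By the quadratic formula, u = -7/2 + √(85)/2 or u = -√(85)/2 - 7/2.
r² = -7/2 + √(85)/2 gives r = ±√(-7/2 + √(85)/2) ≈ ±1.0535.
r² = -√(85)/2 - 7/2 < 0 has no real solution.

r = -1.0535 or r = 1.0535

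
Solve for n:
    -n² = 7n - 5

Rearrange to standard form: -n² - 7n + 5 = 0.
Discriminant: (-7)² − 4·(-1)·5 = 69.
Quadratic formula: n = (7 ± √69) / (-2).
So n = -√(69)/2 - 7/2 ≈ -7.6533 or n = -7/2 + √(69)/2 ≈ 0.6533.

n = -7.6533 or n = 0.6533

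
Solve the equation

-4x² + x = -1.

Rearrange to standard form: -4x² + x + 1 = 0.
Discriminant: (1)² − 4·(-4)·1 = 17.
Quadratic formula: x = (-1 ± √17) / (-8).
So x = 1/8 - √(17)/8 ≈ -0.3904 or x = 1/8 + √(17)/8 ≈ 0.6404.

x = -0.3904 or x = 0.6404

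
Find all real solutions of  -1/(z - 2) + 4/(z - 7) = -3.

Multiply both sides by (z - 2)(z - 7):
-(z - 7) + 4(z - 2) = -3(z - 2)(z - 7).
Expand and collect terms: -3z² + 24z - 41 = 0.
By the quadratic formula, z = (-24 ± √84) / -6, so z ≈ 2.4725 or z ≈ 5.5275.
Neither value makes a denominator zero (z ≠ 2, z ≠ 7), so both are valid.

z = 2.4725 or z = 5.5275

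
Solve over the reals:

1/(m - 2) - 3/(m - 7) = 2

Multiply both sides by (m - 2)(m - 7):
(m - 7) - 3(m - 2) = 2(m - 2)(m - 7).
Expand and collect terms: 2m² - 16m + 29 = 0.
By the quadratic formula, m = (16 ± √24) / 4, so m ≈ 5.2247 or m ≈ 2.7753.
Neither value makes a denominator zero (m ≠ 2, m ≠ 7), so both are valid.

m = 2.7753 or m = 5.2247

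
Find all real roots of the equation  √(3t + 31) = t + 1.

t = 6

Square both sides: 3t + 31 = (t + 1)².
Expand and rearrange: t² - t - 30 = 0.
Solving gives t = 6 or t = -5.
Check each candidate in the original equation:
  t = 6: √(49) = 7, while t + 1 = 7 — valid.
  t = -5: √(16) = 4, while t + 1 = -4 — extraneous.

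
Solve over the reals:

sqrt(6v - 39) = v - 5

Square both sides: 6v - 39 = (v - 5)^2.
Expand and rearrange: v^2 - 16v + 64 = 0.
This gives the repeated root v = 8.
Check in the original equation:
  v = 8: sqrt(9) = 3, while v - 5 = 3 — valid.

v = 8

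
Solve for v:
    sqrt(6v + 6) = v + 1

Square both sides: 6v + 6 = (v + 1)^2.
Expand and rearrange: v^2 - 4v - 5 = 0.
Solving gives v = 5 or v = -1.
Check each candidate in the original equation:
  v = 5: sqrt(36) = 6, while v + 1 = 6 — valid.
  v = -1: sqrt(0) = 0, while v + 1 = 0 — valid.

v = -1 or v = 5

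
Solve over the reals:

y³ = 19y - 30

y = -5 or y = 2 or y = 3

Rearrange: y³ - 19y + 30 = 0.
Possible rational roots are divisors of 30. Testing y = -5 gives 0, so (y + 5) is a factor.
Divide: y³ - 19y + 30 = (y + 5)(y² - 5y + 6).
Factor the quadratic: y = 3 or y = 2.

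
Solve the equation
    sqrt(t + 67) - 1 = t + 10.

Isolate the radical: sqrt(t + 67) = t + 11.
Square both sides: t + 67 = (t + 11)^2.
Expand and rearrange: t^2 + 21t + 54 = 0.
Solving gives t = -3 or t = -18.
Check each candidate in the original equation:
  t = -3: sqrt(64) = 8, while t + 11 = 8 — valid.
  t = -18: sqrt(49) = 7, while t + 11 = -7 — extraneous.

t = -3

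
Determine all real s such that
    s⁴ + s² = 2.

Let u = s². The equation becomes u² + u - 2 = 0.
Factor: (u + 2)(u - 1) = 0, so u = -2 or u = 1.
s² = -2 < 0 has no real solution.
s² = 1 gives s = ±1.

s = -1 or s = 1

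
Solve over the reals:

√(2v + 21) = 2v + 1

v = 2

Square both sides: 2v + 21 = (2v + 1)².
Expand and rearrange: 4v² + 2v - 20 = 0.
Solving gives v = 2 or v = -2.5.
Check each candidate in the original equation:
  v = 2: √(25) = 5, while 2v + 1 = 5 — valid.
  v = -2.5: √(16) = 4, while 2v + 1 = -4 — extraneous.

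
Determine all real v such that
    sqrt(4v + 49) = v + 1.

Square both sides: 4v + 49 = (v + 1)^2.
Expand and rearrange: v^2 - 2v - 48 = 0.
Solving gives v = 8 or v = -6.
Check each candidate in the original equation:
  v = 8: sqrt(81) = 9, while v + 1 = 9 — valid.
  v = -6: sqrt(25) = 5, while v + 1 = -5 — extraneous.

v = 8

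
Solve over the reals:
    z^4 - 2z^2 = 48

z = -2.8284 or z = 2.8284

Let u = z^2. The equation becomes u^2 - 2u - 48 = 0.
Factor: (u - 8)(u + 6) = 0, so u = 8 or u = -6.
z^2 = 8 gives z = +/-2*sqrt(2) ~= +/-2.8284.
z^2 = -6 < 0 has no real solution.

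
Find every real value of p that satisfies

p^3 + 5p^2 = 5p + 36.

p = -4 or p = -3.5414 or p = 2.5414

Rearrange: p^3 + 5p^2 - 5p - 36 = 0.
Possible rational roots are divisors of -36. Testing p = -4 gives 0, so (p + 4) is a factor.
Divide: p^3 + 5p^2 - 5p - 36 = (p + 4)(p^2 + p - 9).
Apply the quadratic formula to p^2 + p - 9 = 0: p = (-1 +/- sqrt(37))/2, i.e. p ~= 2.5414 or p ~= -3.5414.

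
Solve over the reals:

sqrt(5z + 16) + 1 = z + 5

Isolate the radical: sqrt(5z + 16) = z + 4.
Square both sides: 5z + 16 = (z + 4)^2.
Expand and rearrange: z^2 + 3z = 0.
Solving gives z = 0 or z = -3.
Check each candidate in the original equation:
  z = 0: sqrt(16) = 4, while z + 4 = 4 — valid.
  z = -3: sqrt(1) = 1, while z + 4 = 1 — valid.

z = -3 or z = 0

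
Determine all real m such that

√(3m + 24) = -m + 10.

m = 4

Square both sides: 3m + 24 = (-m + 10)².
Expand and rearrange: m² - 23m + 76 = 0.
Solving gives m = 19 or m = 4.
Check each candidate in the original equation:
  m = 19: √(81) = 9, while -m + 10 = -9 — extraneous.
  m = 4: √(36) = 6, while -m + 10 = 6 — valid.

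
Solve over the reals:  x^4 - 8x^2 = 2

x = -2.871 or x = 2.871

Let u = x^2. The equation becomes u^2 - 8u - 2 = 0.
By the quadratic formula, u = 4 + 3*sqrt(2) or u = 4 - 3*sqrt(2).
x^2 = 4 + 3*sqrt(2) gives x = +/-sqrt(4 + 3*sqrt(2)) ~= +/-2.871.
x^2 = 4 - 3*sqrt(2) < 0 has no real solution.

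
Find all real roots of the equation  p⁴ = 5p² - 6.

p = -1.7321 or p = -1.4142 or p = 1.4142 or p = 1.7321

Let u = p². The equation becomes u² - 5u + 6 = 0.
Factor: (u - 2)(u - 3) = 0, so u = 2 or u = 3.
p² = 2 gives p = ±√(2) ≈ ±1.4142.
p² = 3 gives p = ±√(3) ≈ ±1.7321.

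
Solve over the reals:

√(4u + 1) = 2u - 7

u = 6

Square both sides: 4u + 1 = (2u - 7)².
Expand and rearrange: 4u² - 32u + 48 = 0.
Solving gives u = 6 or u = 2.
Check each candidate in the original equation:
  u = 6: √(25) = 5, while 2u - 7 = 5 — valid.
  u = 2: √(9) = 3, while 2u - 7 = -3 — extraneous.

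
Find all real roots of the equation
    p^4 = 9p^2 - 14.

Let u = p^2. The equation becomes u^2 - 9u + 14 = 0.
Factor: (u - 7)(u - 2) = 0, so u = 7 or u = 2.
p^2 = 7 gives p = +/-sqrt(7) ~= +/-2.6458.
p^2 = 2 gives p = +/-sqrt(2) ~= +/-1.4142.

p = -2.6458 or p = -1.4142 or p = 1.4142 or p = 2.6458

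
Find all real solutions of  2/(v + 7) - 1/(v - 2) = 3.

Multiply both sides by (v + 7)(v - 2):
2(v - 2) - (v + 7) = 3(v + 7)(v - 2).
Expand and collect terms: 3v² + 14v - 31 = 0.
By the quadratic formula, v = (-14 ± √568) / 6, so v ≈ 1.6388 or v ≈ -6.3055.
Neither value makes a denominator zero (v ≠ -7, v ≠ 2), so both are valid.

v = -6.3055 or v = 1.6388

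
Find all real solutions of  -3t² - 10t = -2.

t = -3.5226 or t = 0.1893

Rearrange to standard form: -3t² - 10t + 2 = 0.
Discriminant: (-10)² − 4·(-3)·2 = 124.
Quadratic formula: t = (10 ± √124) / (-6).
So t = -√(31)/3 - 5/3 ≈ -3.5226 or t = -5/3 + √(31)/3 ≈ 0.1893.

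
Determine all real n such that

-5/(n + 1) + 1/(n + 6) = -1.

n = -6.5249 or n = 3.5249

Multiply both sides by (n + 1)(n + 6):
-5(n + 6) + (n + 1) = -(n + 1)(n + 6).
Expand and collect terms: -n² - 3n + 23 = 0.
By the quadratic formula, n = (3 ± √101) / -2, so n ≈ -6.5249 or n ≈ 3.5249.
Neither value makes a denominator zero (n ≠ -1, n ≠ -6), so both are valid.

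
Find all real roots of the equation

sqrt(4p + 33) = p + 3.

Square both sides: 4p + 33 = (p + 3)^2.
Expand and rearrange: p^2 + 2p - 24 = 0.
Solving gives p = 4 or p = -6.
Check each candidate in the original equation:
  p = 4: sqrt(49) = 7, while p + 3 = 7 — valid.
  p = -6: sqrt(9) = 3, while p + 3 = -3 — extraneous.

p = 4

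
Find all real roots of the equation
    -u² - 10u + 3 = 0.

Discriminant: (-10)² − 4·(-1)·3 = 112.
Quadratic formula: u = (10 ± √112) / (-2).
So u = -2·√(7) - 5 ≈ -10.2915 or u = -5 + 2·√(7) ≈ 0.2915.

u = -10.2915 or u = 0.2915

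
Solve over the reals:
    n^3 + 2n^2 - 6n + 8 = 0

Possible rational roots are divisors of 8. Testing n = -4 gives 0, so (n + 4) is a factor.
Divide: n^3 + 2n^2 - 6n + 8 = (n + 4)(n^2 - 2n + 2).
The quadratic n^2 - 2n + 2 has discriminant -4 < 0, so no further real roots.

n = -4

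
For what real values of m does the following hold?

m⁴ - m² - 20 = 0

Let u = m². The equation becomes u² - u - 20 = 0.
Factor: (u - 5)(u + 4) = 0, so u = 5 or u = -4.
m² = 5 gives m = ±√(5) ≈ ±2.2361.
m² = -4 < 0 has no real solution.

m = -2.2361 or m = 2.2361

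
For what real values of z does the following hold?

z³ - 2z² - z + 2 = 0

z = -1 or z = 1 or z = 2

Possible rational roots are divisors of 2. Testing z = 1 gives 0, so (z - 1) is a factor.
Divide: z³ - 2z² - z + 2 = (z - 1)(z² - z - 2).
Factor the quadratic: z = 2 or z = -1.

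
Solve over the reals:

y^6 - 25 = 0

y = -1.71 or y = 1.71

Let u = y^3. The equation becomes u^2 - 25 = 0.
Factor: (u - 5)(u + 5) = 0, so u = 5 or u = -5.
y^3 = 5 gives y = (5)^(1/3) ~= 1.71.
y^3 = -5 gives y = -(5)^(1/3) ~= -1.71.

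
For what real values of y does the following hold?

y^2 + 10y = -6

y = -9.3589 or y = -0.6411

Rearrange to standard form: y^2 + 10y + 6 = 0.
Discriminant: (10)^2 - 4*1*6 = 76.
Quadratic formula: y = (-10 +/- sqrt(76)) / 2.
So y = -5 + sqrt(19) ~= -0.6411 or y = -5 - sqrt(19) ~= -9.3589.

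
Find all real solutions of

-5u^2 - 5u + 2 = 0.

Discriminant: (-5)^2 - 4*(-5)*2 = 65.
Quadratic formula: u = (5 +/- sqrt(65)) / (-10).
So u = -sqrt(65)/10 - 1/2 ~= -1.3062 or u = -1/2 + sqrt(65)/10 ~= 0.3062.

u = -1.3062 or u = 0.3062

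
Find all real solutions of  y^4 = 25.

Let u = y^2. The equation becomes u^2 - 25 = 0.
Factor: (u + 5)(u - 5) = 0, so u = -5 or u = 5.
y^2 = -5 < 0 has no real solution.
y^2 = 5 gives y = +/-sqrt(5) ~= +/-2.2361.

y = -2.2361 or y = 2.2361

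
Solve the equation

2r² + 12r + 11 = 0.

r = -4.8708 or r = -1.1292

Discriminant: (12)² − 4·2·11 = 56.
Quadratic formula: r = (-12 ± √56) / 4.
So r = -3 + √(14)/2 ≈ -1.1292 or r = -3 - √(14)/2 ≈ -4.8708.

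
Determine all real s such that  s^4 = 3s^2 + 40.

s = -2.8284 or s = 2.8284

Let u = s^2. The equation becomes u^2 - 3u - 40 = 0.
Factor: (u + 5)(u - 8) = 0, so u = -5 or u = 8.
s^2 = -5 < 0 has no real solution.
s^2 = 8 gives s = +/-2*sqrt(2) ~= +/-2.8284.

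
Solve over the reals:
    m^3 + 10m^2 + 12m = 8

m = -8.4721 or m = -2 or m = 0.4721

Rearrange: m^3 + 10m^2 + 12m - 8 = 0.
Possible rational roots are divisors of -8. Testing m = -2 gives 0, so (m + 2) is a factor.
Divide: m^3 + 10m^2 + 12m - 8 = (m + 2)(m^2 + 8m - 4).
Apply the quadratic formula to m^2 + 8m - 4 = 0: m = (-8 +/- sqrt(80))/2, i.e. m ~= 0.4721 or m ~= -8.4721.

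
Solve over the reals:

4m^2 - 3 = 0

Discriminant: (0)^2 - 4*4*(-3) = 48.
Quadratic formula: m = (0 +/- sqrt(48)) / 8.
So m = sqrt(3)/2 ~= 0.866 or m = -sqrt(3)/2 ~= -0.866.

m = -0.866 or m = 0.866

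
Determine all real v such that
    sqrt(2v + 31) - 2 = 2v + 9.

Isolate the radical: sqrt(2v + 31) = 2v + 11.
Square both sides: 2v + 31 = (2v + 11)^2.
Expand and rearrange: 4v^2 + 42v + 90 = 0.
Solving gives v = -3 or v = -7.5.
Check each candidate in the original equation:
  v = -3: sqrt(25) = 5, while 2v + 11 = 5 — valid.
  v = -7.5: sqrt(16) = 4, while 2v + 11 = -4 — extraneous.

v = -3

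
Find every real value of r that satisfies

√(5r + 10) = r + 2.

r = -2 or r = 3

Square both sides: 5r + 10 = (r + 2)².
Expand and rearrange: r² - r - 6 = 0.
Solving gives r = 3 or r = -2.
Check each candidate in the original equation:
  r = 3: √(25) = 5, while r + 2 = 5 — valid.
  r = -2: √(0) = 0, while r + 2 = 0 — valid.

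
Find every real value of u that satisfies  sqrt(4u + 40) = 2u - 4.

u = 6

Square both sides: 4u + 40 = (2u - 4)^2.
Expand and rearrange: 4u^2 - 20u - 24 = 0.
Solving gives u = 6 or u = -1.
Check each candidate in the original equation:
  u = 6: sqrt(64) = 8, while 2u - 4 = 8 — valid.
  u = -1: sqrt(36) = 6, while 2u - 4 = -6 — extraneous.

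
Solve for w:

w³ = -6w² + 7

Rearrange: w³ + 6w² - 7 = 0.
Possible rational roots are divisors of -7. Testing w = 1 gives 0, so (w - 1) is a factor.
Divide: w³ + 6w² - 7 = (w - 1)(w² + 7w + 7).
Apply the quadratic formula to w² + 7w + 7 = 0: w = (-7 ± √21)/2, i.e. w ≈ -1.2087 or w ≈ -5.7913.

w = -5.7913 or w = -1.2087 or w = 1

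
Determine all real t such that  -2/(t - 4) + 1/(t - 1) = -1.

t = 0.3542 or t = 5.6458

Multiply both sides by (t - 4)(t - 1):
-2(t - 1) + (t - 4) = -(t - 4)(t - 1).
Expand and collect terms: -t² + 6t - 2 = 0.
By the quadratic formula, t = (-6 ± √28) / -2, so t ≈ 0.3542 or t ≈ 5.6458.
Neither value makes a denominator zero (t ≠ 4, t ≠ 1), so both are valid.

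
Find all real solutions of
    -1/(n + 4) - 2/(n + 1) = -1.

n = -3.4495 or n = 1.4495

Multiply both sides by (n + 4)(n + 1):
-(n + 1) - 2(n + 4) = -(n + 4)(n + 1).
Expand and collect terms: -n^2 - 2n + 5 = 0.
By the quadratic formula, n = (2 +/- sqrt(24)) / -2, so n ~= -3.4495 or n ~= 1.4495.
Neither value makes a denominator zero (n != -4, n != -1), so both are valid.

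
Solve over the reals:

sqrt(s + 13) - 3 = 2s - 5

s = 3

Isolate the radical: sqrt(s + 13) = 2s - 2.
Square both sides: s + 13 = (2s - 2)^2.
Expand and rearrange: 4s^2 - 9s - 9 = 0.
Solving gives s = 3 or s = -0.75.
Check each candidate in the original equation:
  s = 3: sqrt(16) = 4, while 2s - 2 = 4 — valid.
  s = -0.75: sqrt(12.25) = 3.5, while 2s - 2 = -3.5 — extraneous.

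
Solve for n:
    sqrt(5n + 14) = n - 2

Square both sides: 5n + 14 = (n - 2)^2.
Expand and rearrange: n^2 - 9n - 10 = 0.
Solving gives n = 10 or n = -1.
Check each candidate in the original equation:
  n = 10: sqrt(64) = 8, while n - 2 = 8 — valid.
  n = -1: sqrt(9) = 3, while n - 2 = -3 — extraneous.

n = 10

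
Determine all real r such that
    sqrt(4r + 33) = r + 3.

Square both sides: 4r + 33 = (r + 3)^2.
Expand and rearrange: r^2 + 2r - 24 = 0.
Solving gives r = 4 or r = -6.
Check each candidate in the original equation:
  r = 4: sqrt(49) = 7, while r + 3 = 7 — valid.
  r = -6: sqrt(9) = 3, while r + 3 = -3 — extraneous.

r = 4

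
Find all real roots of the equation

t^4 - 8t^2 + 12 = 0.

t = -2.4495 or t = -1.4142 or t = 1.4142 or t = 2.4495

Let u = t^2. The equation becomes u^2 - 8u + 12 = 0.
Factor: (u - 6)(u - 2) = 0, so u = 6 or u = 2.
t^2 = 6 gives t = +/-sqrt(6) ~= +/-2.4495.
t^2 = 2 gives t = +/-sqrt(2) ~= +/-1.4142.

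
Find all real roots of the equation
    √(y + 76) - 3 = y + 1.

y = 5

Isolate the radical: √(y + 76) = y + 4.
Square both sides: y + 76 = (y + 4)².
Expand and rearrange: y² + 7y - 60 = 0.
Solving gives y = 5 or y = -12.
Check each candidate in the original equation:
  y = 5: √(81) = 9, while y + 4 = 9 — valid.
  y = -12: √(64) = 8, while y + 4 = -8 — extraneous.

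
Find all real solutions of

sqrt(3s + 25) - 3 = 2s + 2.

s = 0

Isolate the radical: sqrt(3s + 25) = 2s + 5.
Square both sides: 3s + 25 = (2s + 5)^2.
Expand and rearrange: 4s^2 + 17s = 0.
Solving gives s = 0 or s = -4.25.
Check each candidate in the original equation:
  s = 0: sqrt(25) = 5, while 2s + 5 = 5 — valid.
  s = -4.25: sqrt(12.25) = 3.5, while 2s + 5 = -3.5 — extraneous.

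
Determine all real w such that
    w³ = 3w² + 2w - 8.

w = -1.5616 or w = 2 or w = 2.5616

Rearrange: w³ - 3w² - 2w + 8 = 0.
Possible rational roots are divisors of 8. Testing w = 2 gives 0, so (w - 2) is a factor.
Divide: w³ - 3w² - 2w + 8 = (w - 2)(w² - w - 4).
Apply the quadratic formula to w² - w - 4 = 0: w = (1 ± √17)/2, i.e. w ≈ 2.5616 or w ≈ -1.5616.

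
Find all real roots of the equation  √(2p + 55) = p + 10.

Square both sides: 2p + 55 = (p + 10)².
Expand and rearrange: p² + 18p + 45 = 0.
Solving gives p = -3 or p = -15.
Check each candidate in the original equation:
  p = -3: √(49) = 7, while p + 10 = 7 — valid.
  p = -15: √(25) = 5, while p + 10 = -5 — extraneous.

p = -3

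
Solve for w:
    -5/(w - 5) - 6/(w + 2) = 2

Multiply both sides by (w - 5)(w + 2):
-5(w + 2) - 6(w - 5) = 2(w - 5)(w + 2).
Expand and collect terms: 2w² + 5w - 40 = 0.
By the quadratic formula, w = (-5 ± √345) / 4, so w ≈ 3.3935 or w ≈ -5.8935.
Neither value makes a denominator zero (w ≠ 5, w ≠ -2), so both are valid.

w = -5.8935 or w = 3.3935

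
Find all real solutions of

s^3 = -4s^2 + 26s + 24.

s = -7.1623 or s = -0.8377 or s = 4

Rearrange: s^3 + 4s^2 - 26s - 24 = 0.
Possible rational roots are divisors of -24. Testing s = 4 gives 0, so (s - 4) is a factor.
Divide: s^3 + 4s^2 - 26s - 24 = (s - 4)(s^2 + 8s + 6).
Apply the quadratic formula to s^2 + 8s + 6 = 0: s = (-8 +/- sqrt(40))/2, i.e. s ~= -0.8377 or s ~= -7.1623.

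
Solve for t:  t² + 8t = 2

t = -8.2426 or t = 0.2426

Rearrange to standard form: t² + 8t - 2 = 0.
Discriminant: (8)² − 4·1·(-2) = 72.
Quadratic formula: t = (-8 ± √72) / 2.
So t = -4 + 3·√(2) ≈ 0.2426 or t = -3·√(2) - 4 ≈ -8.2426.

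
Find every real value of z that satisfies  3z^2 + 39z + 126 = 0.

Factor: 3(z + 6)(z + 7) = 0.
So z = -6 or z = -7.

z = -7 or z = -6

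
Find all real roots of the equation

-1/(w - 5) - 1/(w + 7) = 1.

w = -8.0828 or w = 4.0828

Multiply both sides by (w - 5)(w + 7):
-(w + 7) - (w - 5) = (w - 5)(w + 7).
Expand and collect terms: w^2 + 4w - 33 = 0.
By the quadratic formula, w = (-4 +/- sqrt(148)) / 2, so w ~= 4.0828 or w ~= -8.0828.
Neither value makes a denominator zero (w != 5, w != -7), so both are valid.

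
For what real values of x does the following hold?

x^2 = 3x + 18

Bring every term to one side: x^2 - 3x - 18 = 0.
Factor: (x - 6)(x + 3) = 0.
So x = 6 or x = -3.

x = -3 or x = 6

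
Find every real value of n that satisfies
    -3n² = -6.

Rearrange to standard form: -3n² + 6 = 0.
Discriminant: (0)² − 4·(-3)·6 = 72.
Quadratic formula: n = (0 ± √72) / (-6).
So n = -√(2) ≈ -1.4142 or n = √(2) ≈ 1.4142.

n = -1.4142 or n = 1.4142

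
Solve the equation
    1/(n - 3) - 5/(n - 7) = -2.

Multiply both sides by (n - 3)(n - 7):
(n - 7) - 5(n - 3) = -2(n - 3)(n - 7).
Expand and collect terms: -2n² + 24n - 50 = 0.
By the quadratic formula, n = (-24 ± √176) / -4, so n ≈ 2.6834 or n ≈ 9.3166.
Neither value makes a denominator zero (n ≠ 3, n ≠ 7), so both are valid.

n = 2.6834 or n = 9.3166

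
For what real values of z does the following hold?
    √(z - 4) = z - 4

z = 4 or z = 5

Square both sides: z - 4 = (z - 4)².
Expand and rearrange: z² - 9z + 20 = 0.
Solving gives z = 5 or z = 4.
Check each candidate in the original equation:
  z = 5: √(1) = 1, while z - 4 = 1 — valid.
  z = 4: √(0) = 0, while z - 4 = 0 — valid.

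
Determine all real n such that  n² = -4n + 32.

n = -8 or n = 4

Bring every term to one side: n² + 4n - 32 = 0.
Factor: (n + 8)(n - 4) = 0.
So n = -8 or n = 4.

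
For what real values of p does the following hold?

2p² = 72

Bring every term to one side: 2p² - 72 = 0.
Factor: 2(p - 6)(p + 6) = 0.
So p = 6 or p = -6.

p = -6 or p = 6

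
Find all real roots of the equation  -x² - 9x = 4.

Rearrange to standard form: -x² - 9x - 4 = 0.
Discriminant: (-9)² − 4·(-1)·(-4) = 65.
Quadratic formula: x = (9 ± √65) / (-2).
So x = -9/2 - √(65)/2 ≈ -8.5311 or x = -9/2 + √(65)/2 ≈ -0.4689.

x = -8.5311 or x = -0.4689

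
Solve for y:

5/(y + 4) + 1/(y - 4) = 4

y = -2.7944 or y = 4.2944

Multiply both sides by (y + 4)(y - 4):
5(y - 4) + (y + 4) = 4(y + 4)(y - 4).
Expand and collect terms: 4y^2 - 6y - 48 = 0.
By the quadratic formula, y = (6 +/- sqrt(804)) / 8, so y ~= 4.2944 or y ~= -2.7944.
Neither value makes a denominator zero (y != -4, y != 4), so both are valid.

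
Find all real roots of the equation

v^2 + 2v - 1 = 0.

Discriminant: (2)^2 - 4*1*(-1) = 8.
Quadratic formula: v = (-2 +/- sqrt(8)) / 2.
So v = -1 + sqrt(2) ~= 0.4142 or v = -sqrt(2) - 1 ~= -2.4142.

v = -2.4142 or v = 0.4142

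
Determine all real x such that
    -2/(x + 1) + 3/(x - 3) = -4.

Multiply both sides by (x + 1)(x - 3):
-2(x - 3) + 3(x + 1) = -4(x + 1)(x - 3).
Expand and collect terms: -4x^2 + 7x + 3 = 0.
By the quadratic formula, x = (-7 +/- sqrt(97)) / -8, so x ~= -0.3561 or x ~= 2.1061.
Neither value makes a denominator zero (x != -1, x != 3), so both are valid.

x = -0.3561 or x = 2.1061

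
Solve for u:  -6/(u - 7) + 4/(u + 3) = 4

Multiply both sides by (u - 7)(u + 3):
-6(u + 3) + 4(u - 7) = 4(u - 7)(u + 3).
Expand and collect terms: 4u^2 - 14u - 38 = 0.
By the quadratic formula, u = (14 +/- sqrt(804)) / 8, so u ~= 5.2944 or u ~= -1.7944.
Neither value makes a denominator zero (u != 7, u != -3), so both are valid.

u = -1.7944 or u = 5.2944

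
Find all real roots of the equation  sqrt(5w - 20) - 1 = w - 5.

w = 4 or w = 9

Isolate the radical: sqrt(5w - 20) = w - 4.
Square both sides: 5w - 20 = (w - 4)^2.
Expand and rearrange: w^2 - 13w + 36 = 0.
Solving gives w = 9 or w = 4.
Check each candidate in the original equation:
  w = 9: sqrt(25) = 5, while w - 4 = 5 — valid.
  w = 4: sqrt(0) = 0, while w - 4 = 0 — valid.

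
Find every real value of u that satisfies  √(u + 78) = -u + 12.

Square both sides: u + 78 = (-u + 12)².
Expand and rearrange: u² - 25u + 66 = 0.
Solving gives u = 22 or u = 3.
Check each candidate in the original equation:
  u = 22: √(100) = 10, while -u + 12 = -10 — extraneous.
  u = 3: √(81) = 9, while -u + 12 = 9 — valid.

u = 3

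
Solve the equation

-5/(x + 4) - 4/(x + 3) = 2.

x = -8.1085 or x = -3.3915

Multiply both sides by (x + 4)(x + 3):
-5(x + 3) - 4(x + 4) = 2(x + 4)(x + 3).
Expand and collect terms: 2x² + 23x + 55 = 0.
By the quadratic formula, x = (-23 ± √89) / 4, so x ≈ -3.3915 or x ≈ -8.1085.
Neither value makes a denominator zero (x ≠ -4, x ≠ -3), so both are valid.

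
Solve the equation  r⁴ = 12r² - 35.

r = -2.6458 or r = -2.2361 or r = 2.2361 or r = 2.6458

Let u = r². The equation becomes u² - 12u + 35 = 0.
Factor: (u - 7)(u - 5) = 0, so u = 7 or u = 5.
r² = 7 gives r = ±√(7) ≈ ±2.6458.
r² = 5 gives r = ±√(5) ≈ ±2.2361.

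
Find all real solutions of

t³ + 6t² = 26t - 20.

t = -9.099 or t = 1.099 or t = 2

Rearrange: t³ + 6t² - 26t + 20 = 0.
Possible rational roots are divisors of 20. Testing t = 2 gives 0, so (t - 2) is a factor.
Divide: t³ + 6t² - 26t + 20 = (t - 2)(t² + 8t - 10).
Apply the quadratic formula to t² + 8t - 10 = 0: t = (-8 ± √104)/2, i.e. t ≈ 1.099 or t ≈ -9.099.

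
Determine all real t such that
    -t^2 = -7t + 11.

Rearrange to standard form: -t^2 + 7t - 11 = 0.
Discriminant: (7)^2 - 4*(-1)*(-11) = 5.
Quadratic formula: t = (-7 +/- sqrt(5)) / (-2).
So t = 7/2 - sqrt(5)/2 ~= 2.382 or t = sqrt(5)/2 + 7/2 ~= 4.618.

t = 2.382 or t = 4.618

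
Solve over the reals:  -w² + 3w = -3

Rearrange to standard form: -w² + 3w + 3 = 0.
Discriminant: (3)² − 4·(-1)·3 = 21.
Quadratic formula: w = (-3 ± √21) / (-2).
So w = 3/2 - √(21)/2 ≈ -0.7913 or w = 3/2 + √(21)/2 ≈ 3.7913.

w = -0.7913 or w = 3.7913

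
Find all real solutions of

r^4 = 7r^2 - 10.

r = -2.2361 or r = -1.4142 or r = 1.4142 or r = 2.2361

Let u = r^2. The equation becomes u^2 - 7u + 10 = 0.
Factor: (u - 5)(u - 2) = 0, so u = 5 or u = 2.
r^2 = 5 gives r = +/-sqrt(5) ~= +/-2.2361.
r^2 = 2 gives r = +/-sqrt(2) ~= +/-1.4142.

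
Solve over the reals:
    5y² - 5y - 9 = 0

y = -0.9318 or y = 1.9318

Discriminant: (-5)² − 4·5·(-9) = 205.
Quadratic formula: y = (5 ± √205) / 10.
So y = 1/2 + √(205)/10 ≈ 1.9318 or y = 1/2 - √(205)/10 ≈ -0.9318.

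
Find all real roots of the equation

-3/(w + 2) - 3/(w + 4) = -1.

Multiply both sides by (w + 2)(w + 4):
-3(w + 4) - 3(w + 2) = -(w + 2)(w + 4).
Expand and collect terms: -w² + 10 = 0.
By the quadratic formula, w = (0 ± √40) / -2, so w ≈ -3.1623 or w ≈ 3.1623.
Neither value makes a denominator zero (w ≠ -2, w ≠ -4), so both are valid.

w = -3.1623 or w = 3.1623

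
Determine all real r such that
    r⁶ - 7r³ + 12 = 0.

Let u = r³. The equation becomes u² - 7u + 12 = 0.
Factor: (u - 4)(u - 3) = 0, so u = 4 or u = 3.
r³ = 4 gives r = ∛(4) ≈ 1.5874.
r³ = 3 gives r = ∛(3) ≈ 1.4422.

r = 1.4422 or r = 1.5874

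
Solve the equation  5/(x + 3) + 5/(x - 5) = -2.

x = -6.217 or x = 3.217

Multiply both sides by (x + 3)(x - 5):
5(x - 5) + 5(x + 3) = -2(x + 3)(x - 5).
Expand and collect terms: -2x^2 - 6x + 40 = 0.
By the quadratic formula, x = (6 +/- sqrt(356)) / -4, so x ~= -6.217 or x ~= 3.217.
Neither value makes a denominator zero (x != -3, x != 5), so both are valid.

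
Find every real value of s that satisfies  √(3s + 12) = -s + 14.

s = 8

Square both sides: 3s + 12 = (-s + 14)².
Expand and rearrange: s² - 31s + 184 = 0.
Solving gives s = 23 or s = 8.
Check each candidate in the original equation:
  s = 23: √(81) = 9, while -s + 14 = -9 — extraneous.
  s = 8: √(36) = 6, while -s + 14 = 6 — valid.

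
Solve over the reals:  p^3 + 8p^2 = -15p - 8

p = -5.5616 or p = -1.4384 or p = -1

Rearrange: p^3 + 8p^2 + 15p + 8 = 0.
Possible rational roots are divisors of 8. Testing p = -1 gives 0, so (p + 1) is a factor.
Divide: p^3 + 8p^2 + 15p + 8 = (p + 1)(p^2 + 7p + 8).
Apply the quadratic formula to p^2 + 7p + 8 = 0: p = (-7 +/- sqrt(17))/2, i.e. p ~= -1.4384 or p ~= -5.5616.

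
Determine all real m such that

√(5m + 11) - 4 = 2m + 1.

Isolate the radical: √(5m + 11) = 2m + 5.
Square both sides: 5m + 11 = (2m + 5)².
Expand and rearrange: 4m² + 15m + 14 = 0.
Solving gives m = -1.75 or m = -2.
Check each candidate in the original equation:
  m = -1.75: √(2.25) = 1.5, while 2m + 5 = 1.5 — valid.
  m = -2: √(1) = 1, while 2m + 5 = 1 — valid.

m = -2 or m = -1.75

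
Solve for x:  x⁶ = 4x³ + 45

x = -1.71 or x = 2.0801

Let u = x³. The equation becomes u² - 4u - 45 = 0.
Factor: (u - 9)(u + 5) = 0, so u = 9 or u = -5.
x³ = 9 gives x = ∛(9) ≈ 2.0801.
x³ = -5 gives x = -∛(5) ≈ -1.71.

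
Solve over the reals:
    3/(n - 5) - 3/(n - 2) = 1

n = 0.1459 or n = 6.8541

Multiply both sides by (n - 5)(n - 2):
3(n - 2) - 3(n - 5) = (n - 5)(n - 2).
Expand and collect terms: n² - 7n + 1 = 0.
By the quadratic formula, n = (7 ± √45) / 2, so n ≈ 6.8541 or n ≈ 0.1459.
Neither value makes a denominator zero (n ≠ 5, n ≠ 2), so both are valid.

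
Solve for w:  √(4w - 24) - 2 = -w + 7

w = 7

Isolate the radical: √(4w - 24) = -w + 9.
Square both sides: 4w - 24 = (-w + 9)².
Expand and rearrange: w² - 22w + 105 = 0.
Solving gives w = 15 or w = 7.
Check each candidate in the original equation:
  w = 15: √(36) = 6, while -w + 9 = -6 — extraneous.
  w = 7: √(4) = 2, while -w + 9 = 2 — valid.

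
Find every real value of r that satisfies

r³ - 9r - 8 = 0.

Possible rational roots are divisors of -8. Testing r = -1 gives 0, so (r + 1) is a factor.
Divide: r³ - 9r - 8 = (r + 1)(r² - r - 8).
Apply the quadratic formula to r² - r - 8 = 0: r = (1 ± √33)/2, i.e. r ≈ 3.3723 or r ≈ -2.3723.

r = -2.3723 or r = -1 or r = 3.3723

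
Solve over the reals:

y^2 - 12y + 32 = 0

Factor: (y - 8)(y - 4) = 0.
So y = 8 or y = 4.

y = 4 or y = 8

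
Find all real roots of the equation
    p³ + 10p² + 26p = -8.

Rearrange: p³ + 10p² + 26p + 8 = 0.
Possible rational roots are divisors of 8. Testing p = -4 gives 0, so (p + 4) is a factor.
Divide: p³ + 10p² + 26p + 8 = (p + 4)(p² + 6p + 2).
Apply the quadratic formula to p² + 6p + 2 = 0: p = (-6 ± √28)/2, i.e. p ≈ -0.3542 or p ≈ -5.6458.

p = -5.6458 or p = -4 or p = -0.3542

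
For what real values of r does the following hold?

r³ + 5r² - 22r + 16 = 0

r = -8 or r = 1 or r = 2

Possible rational roots are divisors of 16. Testing r = 2 gives 0, so (r - 2) is a factor.
Divide: r³ + 5r² - 22r + 16 = (r - 2)(r² + 7r - 8).
Factor the quadratic: r = 1 or r = -8.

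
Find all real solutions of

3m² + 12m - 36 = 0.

m = -6 or m = 2

Factor: 3(m + 6)(m - 2) = 0.
So m = -6 or m = 2.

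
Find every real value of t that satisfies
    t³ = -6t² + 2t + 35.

Rearrange: t³ + 6t² - 2t - 35 = 0.
Possible rational roots are divisors of -35. Testing t = -5 gives 0, so (t + 5) is a factor.
Divide: t³ + 6t² - 2t - 35 = (t + 5)(t² + t - 7).
Apply the quadratic formula to t² + t - 7 = 0: t = (-1 ± √29)/2, i.e. t ≈ 2.1926 or t ≈ -3.1926.

t = -5 or t = -3.1926 or t = 2.1926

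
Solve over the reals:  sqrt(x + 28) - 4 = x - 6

x = 8

Isolate the radical: sqrt(x + 28) = x - 2.
Square both sides: x + 28 = (x - 2)^2.
Expand and rearrange: x^2 - 5x - 24 = 0.
Solving gives x = 8 or x = -3.
Check each candidate in the original equation:
  x = 8: sqrt(36) = 6, while x - 2 = 6 — valid.
  x = -3: sqrt(25) = 5, while x - 2 = -5 — extraneous.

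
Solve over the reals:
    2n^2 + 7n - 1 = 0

Discriminant: (7)^2 - 4*2*(-1) = 57.
Quadratic formula: n = (-7 +/- sqrt(57)) / 4.
So n = -7/4 + sqrt(57)/4 ~= 0.1375 or n = -sqrt(57)/4 - 7/4 ~= -3.6375.

n = -3.6375 or n = 0.1375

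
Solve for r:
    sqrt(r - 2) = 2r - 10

r = 6

Square both sides: r - 2 = (2r - 10)^2.
Expand and rearrange: 4r^2 - 41r + 102 = 0.
Solving gives r = 6 or r = 4.25.
Check each candidate in the original equation:
  r = 6: sqrt(4) = 2, while 2r - 10 = 2 — valid.
  r = 4.25: sqrt(2.25) = 1.5, while 2r - 10 = -1.5 — extraneous.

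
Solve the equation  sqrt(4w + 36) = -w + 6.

w = 0

Square both sides: 4w + 36 = (-w + 6)^2.
Expand and rearrange: w^2 - 16w = 0.
Solving gives w = 16 or w = 0.
Check each candidate in the original equation:
  w = 16: sqrt(100) = 10, while -w + 6 = -10 — extraneous.
  w = 0: sqrt(36) = 6, while -w + 6 = 6 — valid.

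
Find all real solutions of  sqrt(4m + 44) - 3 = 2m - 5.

Isolate the radical: sqrt(4m + 44) = 2m - 2.
Square both sides: 4m + 44 = (2m - 2)^2.
Expand and rearrange: 4m^2 - 12m - 40 = 0.
Solving gives m = 5 or m = -2.
Check each candidate in the original equation:
  m = 5: sqrt(64) = 8, while 2m - 2 = 8 — valid.
  m = -2: sqrt(36) = 6, while 2m - 2 = -6 — extraneous.

m = 5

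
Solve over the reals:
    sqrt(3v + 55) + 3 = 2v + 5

Isolate the radical: sqrt(3v + 55) = 2v + 2.
Square both sides: 3v + 55 = (2v + 2)^2.
Expand and rearrange: 4v^2 + 5v - 51 = 0.
Solving gives v = 3 or v = -4.25.
Check each candidate in the original equation:
  v = 3: sqrt(64) = 8, while 2v + 2 = 8 — valid.
  v = -4.25: sqrt(42.25) = 6.5, while 2v + 2 = -6.5 — extraneous.

v = 3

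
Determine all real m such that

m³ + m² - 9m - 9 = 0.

m = -3 or m = -1 or m = 3

Possible rational roots are divisors of -9. Testing m = 3 gives 0, so (m - 3) is a factor.
Divide: m³ + m² - 9m - 9 = (m - 3)(m² + 4m + 3).
Factor the quadratic: m = -1 or m = -3.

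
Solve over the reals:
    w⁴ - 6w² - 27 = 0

w = -3 or w = 3

Let u = w². The equation becomes u² - 6u - 27 = 0.
Factor: (u - 9)(u + 3) = 0, so u = 9 or u = -3.
w² = 9 gives w = ±3.
w² = -3 < 0 has no real solution.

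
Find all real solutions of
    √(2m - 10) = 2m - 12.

Square both sides: 2m - 10 = (2m - 12)².
Expand and rearrange: 4m² - 50m + 154 = 0.
Solving gives m = 7 or m = 5.5.
Check each candidate in the original equation:
  m = 7: √(4) = 2, while 2m - 12 = 2 — valid.
  m = 5.5: √(1) = 1, while 2m - 12 = -1 — extraneous.

m = 7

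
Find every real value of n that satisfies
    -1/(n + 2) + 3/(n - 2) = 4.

Multiply both sides by (n + 2)(n - 2):
-(n - 2) + 3(n + 2) = 4(n + 2)(n - 2).
Expand and collect terms: 4n² - 2n - 24 = 0.
By the quadratic formula, n = (2 ± √388) / 8, so n ≈ 2.7122 or n ≈ -2.2122.
Neither value makes a denominator zero (n ≠ -2, n ≠ 2), so both are valid.

n = -2.2122 or n = 2.7122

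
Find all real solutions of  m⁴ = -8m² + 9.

m = -1 or m = 1

Let u = m². The equation becomes u² + 8u - 9 = 0.
Factor: (u - 1)(u + 9) = 0, so u = 1 or u = -9.
m² = 1 gives m = ±1.
m² = -9 < 0 has no real solution.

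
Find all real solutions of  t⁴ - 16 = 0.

t = -2 or t = 2

Let u = t². The equation becomes u² - 16 = 0.
Factor: (u - 4)(u + 4) = 0, so u = 4 or u = -4.
t² = 4 gives t = ±2.
t² = -4 < 0 has no real solution.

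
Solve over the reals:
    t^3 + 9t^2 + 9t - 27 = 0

t = -7.2426 or t = -3 or t = 1.2426

Possible rational roots are divisors of -27. Testing t = -3 gives 0, so (t + 3) is a factor.
Divide: t^3 + 9t^2 + 9t - 27 = (t + 3)(t^2 + 6t - 9).
Apply the quadratic formula to t^2 + 6t - 9 = 0: t = (-6 +/- sqrt(72))/2, i.e. t ~= 1.2426 or t ~= -7.2426.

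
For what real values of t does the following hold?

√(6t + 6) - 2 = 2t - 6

Isolate the radical: √(6t + 6) = 2t - 4.
Square both sides: 6t + 6 = (2t - 4)².
Expand and rearrange: 4t² - 22t + 10 = 0.
Solving gives t = 5 or t = 0.5.
Check each candidate in the original equation:
  t = 5: √(36) = 6, while 2t - 4 = 6 — valid.
  t = 0.5: √(9) = 3, while 2t - 4 = -3 — extraneous.

t = 5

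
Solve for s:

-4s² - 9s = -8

s = -2.9321 or s = 0.6821

Rearrange to standard form: -4s² - 9s + 8 = 0.
Discriminant: (-9)² − 4·(-4)·8 = 209.
Quadratic formula: s = (9 ± √209) / (-8).
So s = -√(209)/8 - 9/8 ≈ -2.9321 or s = -9/8 + √(209)/8 ≈ 0.6821.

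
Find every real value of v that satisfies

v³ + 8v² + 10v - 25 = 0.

v = -5 or v = -4.1926 or v = 1.1926

Possible rational roots are divisors of -25. Testing v = -5 gives 0, so (v + 5) is a factor.
Divide: v³ + 8v² + 10v - 25 = (v + 5)(v² + 3v - 5).
Apply the quadratic formula to v² + 3v - 5 = 0: v = (-3 ± √29)/2, i.e. v ≈ 1.1926 or v ≈ -4.1926.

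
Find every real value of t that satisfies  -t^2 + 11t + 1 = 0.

t = -0.0902 or t = 11.0902

Discriminant: (11)^2 - 4*(-1)*1 = 125.
Quadratic formula: t = (-11 +/- sqrt(125)) / (-2).
So t = 11/2 - 5*sqrt(5)/2 ~= -0.0902 or t = 11/2 + 5*sqrt(5)/2 ~= 11.0902.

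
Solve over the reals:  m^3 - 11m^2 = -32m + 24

Rearrange: m^3 - 11m^2 + 32m - 24 = 0.
Possible rational roots are divisors of -24. Testing m = 3 gives 0, so (m - 3) is a factor.
Divide: m^3 - 11m^2 + 32m - 24 = (m - 3)(m^2 - 8m + 8).
Apply the quadratic formula to m^2 - 8m + 8 = 0: m = (8 +/- sqrt(32))/2, i.e. m ~= 6.8284 or m ~= 1.1716.

m = 1.1716 or m = 3 or m = 6.8284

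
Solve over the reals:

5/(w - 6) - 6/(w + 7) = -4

Multiply both sides by (w - 6)(w + 7):
5(w + 7) - 6(w - 6) = -4(w - 6)(w + 7).
Expand and collect terms: -4w² - 3w + 97 = 0.
By the quadratic formula, w = (3 ± √1561) / -8, so w ≈ -5.3137 or w ≈ 4.5637.
Neither value makes a denominator zero (w ≠ 6, w ≠ -7), so both are valid.

w = -5.3137 or w = 4.5637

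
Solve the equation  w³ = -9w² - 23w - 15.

Rearrange: w³ + 9w² + 23w + 15 = 0.
Possible rational roots are divisors of 15. Testing w = -3 gives 0, so (w + 3) is a factor.
Divide: w³ + 9w² + 23w + 15 = (w + 3)(w² + 6w + 5).
Factor the quadratic: w = -1 or w = -5.

w = -5 or w = -3 or w = -1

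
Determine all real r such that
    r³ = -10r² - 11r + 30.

Rearrange: r³ + 10r² + 11r - 30 = 0.
Possible rational roots are divisors of -30. Testing r = -3 gives 0, so (r + 3) is a factor.
Divide: r³ + 10r² + 11r - 30 = (r + 3)(r² + 7r - 10).
Apply the quadratic formula to r² + 7r - 10 = 0: r = (-7 ± √89)/2, i.e. r ≈ 1.217 or r ≈ -8.217.

r = -8.217 or r = -3 or r = 1.217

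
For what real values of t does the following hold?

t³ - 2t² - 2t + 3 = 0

t = -1.3028 or t = 1 or t = 2.3028

Possible rational roots are divisors of 3. Testing t = 1 gives 0, so (t - 1) is a factor.
Divide: t³ - 2t² - 2t + 3 = (t - 1)(t² - t - 3).
Apply the quadratic formula to t² - t - 3 = 0: t = (1 ± √13)/2, i.e. t ≈ 2.3028 or t ≈ -1.3028.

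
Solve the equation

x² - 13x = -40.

x = 5 or x = 8

Bring every term to one side: x² - 13x + 40 = 0.
Factor: (x - 5)(x - 8) = 0.
So x = 5 or x = 8.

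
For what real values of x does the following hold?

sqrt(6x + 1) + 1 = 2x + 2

Isolate the radical: sqrt(6x + 1) = 2x + 1.
Square both sides: 6x + 1 = (2x + 1)^2.
Expand and rearrange: 4x^2 - 2x = 0.
Solving gives x = 0.5 or x = 0.
Check each candidate in the original equation:
  x = 0.5: sqrt(4) = 2, while 2x + 1 = 2 — valid.
  x = 0: sqrt(1) = 1, while 2x + 1 = 1 — valid.

x = 0 or x = 0.5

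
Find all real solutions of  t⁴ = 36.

Let u = t². The equation becomes u² - 36 = 0.
Factor: (u - 6)(u + 6) = 0, so u = 6 or u = -6.
t² = 6 gives t = ±√(6) ≈ ±2.4495.
t² = -6 < 0 has no real solution.

t = -2.4495 or t = 2.4495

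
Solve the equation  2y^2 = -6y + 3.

y = -3.4365 or y = 0.4365

Rearrange to standard form: 2y^2 + 6y - 3 = 0.
Discriminant: (6)^2 - 4*2*(-3) = 60.
Quadratic formula: y = (-6 +/- sqrt(60)) / 4.
So y = -3/2 + sqrt(15)/2 ~= 0.4365 or y = -sqrt(15)/2 - 3/2 ~= -3.4365.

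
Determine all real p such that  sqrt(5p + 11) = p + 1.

Square both sides: 5p + 11 = (p + 1)^2.
Expand and rearrange: p^2 - 3p - 10 = 0.
Solving gives p = 5 or p = -2.
Check each candidate in the original equation:
  p = 5: sqrt(36) = 6, while p + 1 = 6 — valid.
  p = -2: sqrt(1) = 1, while p + 1 = -1 — extraneous.

p = 5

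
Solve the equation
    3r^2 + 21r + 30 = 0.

r = -5 or r = -2

Factor: 3(r + 5)(r + 2) = 0.
So r = -5 or r = -2.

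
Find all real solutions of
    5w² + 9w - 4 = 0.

Discriminant: (9)² − 4·5·(-4) = 161.
Quadratic formula: w = (-9 ± √161) / 10.
So w = -9/10 + √(161)/10 ≈ 0.3689 or w = -√(161)/10 - 9/10 ≈ -2.1689.

w = -2.1689 or w = 0.3689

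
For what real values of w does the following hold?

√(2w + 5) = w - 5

Square both sides: 2w + 5 = (w - 5)².
Expand and rearrange: w² - 12w + 20 = 0.
Solving gives w = 10 or w = 2.
Check each candidate in the original equation:
  w = 10: √(25) = 5, while w - 5 = 5 — valid.
  w = 2: √(9) = 3, while w - 5 = -3 — extraneous.

w = 10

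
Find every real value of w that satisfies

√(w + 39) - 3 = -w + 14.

w = 10

Isolate the radical: √(w + 39) = -w + 17.
Square both sides: w + 39 = (-w + 17)².
Expand and rearrange: w² - 35w + 250 = 0.
Solving gives w = 25 or w = 10.
Check each candidate in the original equation:
  w = 25: √(64) = 8, while -w + 17 = -8 — extraneous.
  w = 10: √(49) = 7, while -w + 17 = 7 — valid.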